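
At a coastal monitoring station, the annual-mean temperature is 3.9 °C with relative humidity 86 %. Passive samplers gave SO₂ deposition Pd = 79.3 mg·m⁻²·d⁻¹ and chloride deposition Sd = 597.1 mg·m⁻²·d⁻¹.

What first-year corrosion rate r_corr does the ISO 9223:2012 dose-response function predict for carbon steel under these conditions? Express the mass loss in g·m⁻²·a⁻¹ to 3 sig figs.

r_corr = 1.14e+03 g·m⁻²·a⁻¹

carbon steel: temperature factor f = +0.150·(-6.1) = -0.9150
  Pd branch = 1.77·Pd^0.52·e^(0.02·RH+f) = 38.48 μm/a
  Sd branch = 0.102·Sd^0.62·e^(0.033·RH+0.04·T) = 107.2 μm/a
  r_corr = 38.48 + 107.2 = 145.6 μm/a
Convert to mass loss: 145.6 μm/a × 7.85 g/cm³ = 1143 g·m⁻²·a⁻¹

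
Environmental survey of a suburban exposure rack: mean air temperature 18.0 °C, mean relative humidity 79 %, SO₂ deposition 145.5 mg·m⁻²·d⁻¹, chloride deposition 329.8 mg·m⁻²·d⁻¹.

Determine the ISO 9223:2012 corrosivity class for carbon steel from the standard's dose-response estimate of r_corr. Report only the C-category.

carbon steel: T>10 °C ⇒ hinge -0.054·(18.0−10) = -0.4320
  sulphur-dioxide contribution → 74.34 μm/a
  chloride contribution → 103.5 μm/a
  total first-year rate 177.8 μm/a
ISO 9223 Table 2 (carbon steel): 80 < 178 ≤ 200 μm/a ⇒ C5

C5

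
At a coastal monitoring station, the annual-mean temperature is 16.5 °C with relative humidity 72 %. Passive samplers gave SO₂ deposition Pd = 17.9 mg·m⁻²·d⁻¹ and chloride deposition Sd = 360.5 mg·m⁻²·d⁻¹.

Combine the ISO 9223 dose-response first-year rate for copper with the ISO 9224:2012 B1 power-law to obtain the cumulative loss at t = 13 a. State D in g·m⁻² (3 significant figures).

copper: f(T) = -0.080·(T−10) [T>10 °C] = -0.5200
  Pd branch = 0.0053·Pd^0.26·e^(0.059·RH+f) = 0.4667 μm/a
  Cl⁻ term: 0.01025·360.5^0.27·exp(0.036·72+0.049·16.5) = 1.506
  r_corr = 0.4667 + 1.506 = 1.973 μm/a
Power-law: D(13) = r_corr · 13^0.667
  D(13) = 1.973 × 13^0.667 = 1.973 × 5.534 = 10.92 μm
  Mass loss = 10.92 μm × 8.96 g/cm³ = 97.82 g·m⁻²

D(13) = 97.8 g·m⁻²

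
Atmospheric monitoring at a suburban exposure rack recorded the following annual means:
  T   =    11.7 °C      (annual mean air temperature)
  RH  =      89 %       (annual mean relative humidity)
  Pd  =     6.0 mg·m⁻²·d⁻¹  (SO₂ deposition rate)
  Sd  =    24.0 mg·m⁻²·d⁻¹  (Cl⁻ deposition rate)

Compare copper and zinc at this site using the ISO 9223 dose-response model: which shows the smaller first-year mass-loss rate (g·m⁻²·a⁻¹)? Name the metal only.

zinc

copper: f(T) = -0.080·(T−10) [T>10 °C] = -0.1360
  sulphur-dioxide contribution → 1.406 μm/a
  chloride contribution → 1.056 μm/a
  ⇒ r_corr(copper) = 2.463 μm/a
  mass loss = 2.463 μm/a × 8.96 g/cm³ = 22.06 g·m⁻²·a⁻¹
zinc: T>10 °C ⇒ hinge -0.071·(11.7−10) = -0.1207
  sulphur-dioxide contribution → 1.509 μm/a
  chloride contribution → 0.59 μm/a
  total first-year rate 2.099 μm/a
  mass loss = 2.099 μm/a × 7.14 g/cm³ = 14.98 g·m⁻²·a⁻¹
Ordering by g·m⁻²·a⁻¹: copper (22.1) > zinc (15)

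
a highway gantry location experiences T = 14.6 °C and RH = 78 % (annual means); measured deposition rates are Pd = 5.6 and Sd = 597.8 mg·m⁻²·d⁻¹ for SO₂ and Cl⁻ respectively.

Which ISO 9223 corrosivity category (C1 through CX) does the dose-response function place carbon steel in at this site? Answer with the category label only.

C5

carbon steel: temperature factor f = -0.054·(4.6) = -0.2484
  Pd branch = 1.77·Pd^0.52·e^(0.02·RH+f) = 16.09 μm/a
  Sd branch = 0.102·Sd^0.62·e^(0.033·RH+0.04·T) = 126.3 μm/a
  sum: 16.09 + 126.3 → r_corr = 142.4 μm/a
142 μm/a falls in (80, 200] for carbon steel → category C5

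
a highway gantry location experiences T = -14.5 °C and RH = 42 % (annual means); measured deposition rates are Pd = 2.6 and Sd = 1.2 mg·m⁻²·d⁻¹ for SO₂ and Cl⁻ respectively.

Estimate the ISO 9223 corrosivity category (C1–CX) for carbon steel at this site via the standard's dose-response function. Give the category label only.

C1

carbon steel: T≤10 °C ⇒ hinge +0.150·(-14.5−10) = -3.6750
  SO₂ term: 1.77·2.6^0.52·exp(0.02·42-3.6750) = 0.1708
  Cl⁻ term: 0.102·1.2^0.62·exp(0.033·42+0.04·-14.5) = 0.2557
  r_corr = 0.1708 + 0.2557 = 0.4265 μm/a
ISO 9223 Table 2 (carbon steel): 0 < 0.427 ≤ 1.3 μm/a ⇒ C1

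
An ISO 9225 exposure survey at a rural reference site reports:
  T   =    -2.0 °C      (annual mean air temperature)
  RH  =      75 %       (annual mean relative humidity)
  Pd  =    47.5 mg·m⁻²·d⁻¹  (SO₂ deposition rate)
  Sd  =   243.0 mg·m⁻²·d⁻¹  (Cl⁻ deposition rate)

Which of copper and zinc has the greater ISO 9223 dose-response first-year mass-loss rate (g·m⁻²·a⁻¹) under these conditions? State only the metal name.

zinc

copper: T≤10 °C ⇒ hinge +0.126·(-2.0−10) = -1.5120
  Pd branch = 0.0053·Pd^0.26·e^(0.059·RH+f) = 0.2663 μm/a
  Cl⁻ term: 0.01025·243.0^0.27·exp(0.036·75+0.049·-2.0) = 0.6094
  r_corr = 0.2663 + 0.6094 = 0.8756 μm/a
  mass loss = 0.8756 μm/a × 8.96 g/cm³ = 7.846 g·m⁻²·a⁻¹
zinc: f(T) = +0.038·(T−10) [T≤10 °C] = -0.4560
  SO₂ term: 0.0129·47.5^0.44·exp(0.046·75-0.4560) = 1.408
  Sd branch = 0.0175·Sd^0.57·e^(0.008·RH+0.085·T) = 0.616 μm/a
  r_corr = 1.408 + 0.616 = 2.024 μm/a
  mass loss = 2.024 μm/a × 7.14 g/cm³ = 14.45 g·m⁻²·a⁻¹
Ordering by g·m⁻²·a⁻¹: zinc (14.5) > copper (7.85)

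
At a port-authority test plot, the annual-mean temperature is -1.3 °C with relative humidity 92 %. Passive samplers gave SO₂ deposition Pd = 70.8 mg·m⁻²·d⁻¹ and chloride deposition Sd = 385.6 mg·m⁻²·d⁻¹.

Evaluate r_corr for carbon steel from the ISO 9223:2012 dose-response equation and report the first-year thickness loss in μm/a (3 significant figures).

carbon steel: T≤10 °C ⇒ hinge +0.150·(-1.3−10) = -1.6950
  SO₂ term: 1.77·70.8^0.52·exp(0.02·92-1.6950) = 18.75
  Cl⁻ term: 0.102·385.6^0.62·exp(0.033·92+0.04·-1.3) = 80.9
  sum: 18.75 + 80.9 → r_corr = 99.65 μm/a

r_corr = 99.6 μm/a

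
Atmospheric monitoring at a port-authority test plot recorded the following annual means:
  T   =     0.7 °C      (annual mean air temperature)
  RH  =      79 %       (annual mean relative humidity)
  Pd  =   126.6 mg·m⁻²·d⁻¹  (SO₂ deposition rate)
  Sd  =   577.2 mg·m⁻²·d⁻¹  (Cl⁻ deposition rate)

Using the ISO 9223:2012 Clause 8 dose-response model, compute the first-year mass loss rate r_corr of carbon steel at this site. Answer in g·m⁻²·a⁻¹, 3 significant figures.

carbon steel: f(T) = +0.150·(T−10) [T≤10 °C] = -1.3950
  SO₂ term: 1.77·126.6^0.52·exp(0.02·79-1.3950) = 26.4
  Sd branch = 0.102·Sd^0.62·e^(0.033·RH+0.04·T) = 73.28 μm/a
  r_corr = 26.4 + 73.28 = 99.68 μm/a
Convert to mass loss: 99.68 μm/a × 7.85 g/cm³ = 782.5 g·m⁻²·a⁻¹

r_corr = 782 g·m⁻²·a⁻¹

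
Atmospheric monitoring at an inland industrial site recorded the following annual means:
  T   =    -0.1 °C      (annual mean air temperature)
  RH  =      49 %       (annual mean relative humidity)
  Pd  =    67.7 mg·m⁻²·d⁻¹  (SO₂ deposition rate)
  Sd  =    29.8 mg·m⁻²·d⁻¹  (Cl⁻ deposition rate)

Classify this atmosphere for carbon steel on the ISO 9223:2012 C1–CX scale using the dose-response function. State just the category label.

C2

carbon steel: temperature factor f = +0.150·(-10.1) = -1.5150
  SO₂ term: 1.77·67.7^0.52·exp(0.02·49-1.5150) = 9.28
  Sd branch = 0.102·Sd^0.62·e^(0.033·RH+0.04·T) = 4.199 μm/a
  r_corr = 9.28 + 4.199 = 13.48 μm/a
13.5 μm/a falls in (1.3, 25] for carbon steel → category C2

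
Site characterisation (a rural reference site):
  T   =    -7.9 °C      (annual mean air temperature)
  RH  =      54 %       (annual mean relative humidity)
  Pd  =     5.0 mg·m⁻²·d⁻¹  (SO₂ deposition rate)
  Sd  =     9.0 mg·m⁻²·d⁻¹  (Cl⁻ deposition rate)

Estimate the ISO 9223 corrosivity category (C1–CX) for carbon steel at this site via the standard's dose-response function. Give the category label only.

C2

carbon steel: f(T) = +0.150·(T−10) [T≤10 °C] = -2.6850
  sulphur-dioxide contribution → 0.8211 μm/a
  chloride contribution → 1.725 μm/a
  ⇒ r_corr(carbon steel) = 2.547 μm/a
ISO 9223 Table 2 (carbon steel): 1.3 < 2.55 ≤ 25 μm/a ⇒ C2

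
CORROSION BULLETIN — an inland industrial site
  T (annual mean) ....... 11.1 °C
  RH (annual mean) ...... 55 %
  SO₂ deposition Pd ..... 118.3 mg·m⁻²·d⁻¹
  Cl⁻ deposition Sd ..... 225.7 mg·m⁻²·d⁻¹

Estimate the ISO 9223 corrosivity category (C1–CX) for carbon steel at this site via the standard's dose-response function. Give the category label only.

carbon steel: T>10 °C ⇒ hinge -0.054·(11.1−10) = -0.0594
  sulphur-dioxide contribution → 59.96 μm/a
  chloride contribution → 28.11 μm/a
  ⇒ r_corr(carbon steel) = 88.07 μm/a
Category bounds: 80…200 μm/a bracket r_corr ⇒ C5

C5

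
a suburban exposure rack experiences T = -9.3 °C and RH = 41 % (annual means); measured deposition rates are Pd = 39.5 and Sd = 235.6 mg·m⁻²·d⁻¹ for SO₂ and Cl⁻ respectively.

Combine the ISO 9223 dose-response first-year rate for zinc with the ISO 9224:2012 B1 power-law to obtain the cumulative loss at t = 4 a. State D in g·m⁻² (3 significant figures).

zinc: f(T) = +0.038·(T−10) [T≤10 °C] = -0.7334
  Pd branch = 0.0129·Pd^0.44·e^(0.046·RH+f) = 0.2059 μm/a
  Sd branch = 0.0175·Sd^0.57·e^(0.008·RH+0.085·T) = 0.2479 μm/a
  r_corr = 0.2059 + 0.2479 = 0.4538 μm/a
Power-law: D(4) = r_corr · 4^0.813
  D(4) = 0.4538 × 4^0.813 = 0.4538 × 3.087 = 1.401 μm
  Mass loss = 1.401 μm × 7.14 g/cm³ = 10 g·m⁻²

D(4) = 10.0 g·m⁻²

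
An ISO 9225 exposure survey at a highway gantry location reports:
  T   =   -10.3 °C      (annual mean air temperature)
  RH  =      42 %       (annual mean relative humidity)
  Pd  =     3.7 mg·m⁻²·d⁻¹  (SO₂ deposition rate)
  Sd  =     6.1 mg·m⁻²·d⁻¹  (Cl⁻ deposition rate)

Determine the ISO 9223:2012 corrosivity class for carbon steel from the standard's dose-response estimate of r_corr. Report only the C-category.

C1

carbon steel: T≤10 °C ⇒ hinge +0.150·(-10.3−10) = -3.0450
  Pd branch = 1.77·Pd^0.52·e^(0.02·RH+f) = 0.3853 μm/a
  Sd branch = 0.102·Sd^0.62·e^(0.033·RH+0.04·T) = 0.8289 μm/a
  r_corr = 0.3853 + 0.8289 = 1.214 μm/a
1.21 μm/a falls in (0, 1.3] for carbon steel → category C1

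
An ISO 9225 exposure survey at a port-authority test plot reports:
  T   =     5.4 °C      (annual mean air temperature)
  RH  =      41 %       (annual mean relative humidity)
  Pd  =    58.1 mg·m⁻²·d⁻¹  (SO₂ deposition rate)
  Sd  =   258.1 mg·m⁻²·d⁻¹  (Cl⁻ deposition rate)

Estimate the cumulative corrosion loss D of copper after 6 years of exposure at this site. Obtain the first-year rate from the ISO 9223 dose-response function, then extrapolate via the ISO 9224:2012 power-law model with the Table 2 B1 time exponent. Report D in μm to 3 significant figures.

copper: T≤10 °C ⇒ hinge +0.126·(5.4−10) = -0.5796
  sulphur-dioxide contribution → 0.0959 μm/a
  chloride contribution → 0.2617 μm/a
  total first-year rate 0.3576 μm/a
Power-law: D(6) = r_corr · 6^0.667
  D(6) = 0.3576 × 6^0.667 = 0.3576 × 3.304 = 1.182 μm

D(6) = 1.18 μm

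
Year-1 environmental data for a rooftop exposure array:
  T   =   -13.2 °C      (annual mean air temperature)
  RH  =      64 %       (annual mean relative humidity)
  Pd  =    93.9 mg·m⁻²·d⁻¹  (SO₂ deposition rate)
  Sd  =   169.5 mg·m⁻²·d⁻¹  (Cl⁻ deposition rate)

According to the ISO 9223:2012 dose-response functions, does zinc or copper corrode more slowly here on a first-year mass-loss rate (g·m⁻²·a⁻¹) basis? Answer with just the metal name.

copper

zinc: T≤10 °C ⇒ hinge +0.038·(-13.2−10) = -0.8816
  sulphur-dioxide contribution → 0.7486 μm/a
  chloride contribution → 0.1773 μm/a
  ⇒ r_corr(zinc) = 0.9259 μm/a
  mass loss = 0.9259 μm/a × 7.14 g/cm³ = 6.611 g·m⁻²·a⁻¹
copper: T≤10 °C ⇒ hinge +0.126·(-13.2−10) = -2.9232
  sulphur-dioxide contribution → 0.04051 μm/a
  chloride contribution → 0.2149 μm/a
  total first-year rate 0.2554 μm/a
  mass loss = 0.2554 μm/a × 8.96 g/cm³ = 2.289 g·m⁻²·a⁻¹
Ordering by g·m⁻²·a⁻¹: zinc (6.61) > copper (2.29)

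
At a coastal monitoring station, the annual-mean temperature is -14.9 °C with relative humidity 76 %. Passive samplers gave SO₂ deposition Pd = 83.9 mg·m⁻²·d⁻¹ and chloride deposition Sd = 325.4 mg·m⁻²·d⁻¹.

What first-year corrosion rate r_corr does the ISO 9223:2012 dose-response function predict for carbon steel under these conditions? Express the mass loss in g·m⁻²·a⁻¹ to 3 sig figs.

r_corr = 211 g·m⁻²·a⁻¹

carbon steel: temperature factor f = +0.150·(-24.9) = -3.7350
  sulphur-dioxide contribution → 1.934 μm/a
  chloride contribution → 24.93 μm/a
  ⇒ r_corr(carbon steel) = 26.86 μm/a
Convert to mass loss: 26.86 μm/a × 7.85 g/cm³ = 210.9 g·m⁻²·a⁻¹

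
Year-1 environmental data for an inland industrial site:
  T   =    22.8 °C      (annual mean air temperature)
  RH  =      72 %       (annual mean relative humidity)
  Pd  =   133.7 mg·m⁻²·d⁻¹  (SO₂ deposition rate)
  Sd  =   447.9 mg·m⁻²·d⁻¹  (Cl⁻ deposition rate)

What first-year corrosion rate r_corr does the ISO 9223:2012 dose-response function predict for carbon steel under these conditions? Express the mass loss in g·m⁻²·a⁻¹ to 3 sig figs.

r_corr = 1.32e+03 g·m⁻²·a⁻¹

carbon steel: temperature factor f = -0.054·(12.8) = -0.6912
  Pd branch = 1.77·Pd^0.52·e^(0.02·RH+f) = 47.73 μm/a
  Sd branch = 0.102·Sd^0.62·e^(0.033·RH+0.04·T) = 120.3 μm/a
  r_corr = 47.73 + 120.3 = 168 μm/a
Convert to mass loss: 168 μm/a × 7.85 g/cm³ = 1319 g·m⁻²·a⁻¹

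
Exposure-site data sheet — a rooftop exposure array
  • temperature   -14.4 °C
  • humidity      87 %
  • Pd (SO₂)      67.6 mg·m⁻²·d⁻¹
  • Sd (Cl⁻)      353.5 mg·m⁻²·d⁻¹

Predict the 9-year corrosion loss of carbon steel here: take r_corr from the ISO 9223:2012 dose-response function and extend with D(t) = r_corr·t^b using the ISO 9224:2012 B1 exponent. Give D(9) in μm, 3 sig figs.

D(9) = 129 μm

carbon steel: temperature factor f = +0.150·(-24.4) = -3.6600
  SO₂ term: 1.77·67.6^0.52·exp(0.02·87-3.6600) = 2.321
  Sd branch = 0.102·Sd^0.62·e^(0.033·RH+0.04·T) = 38.49 μm/a
  sum: 2.321 + 38.49 → r_corr = 40.81 μm/a
Long-term exponent b (ISO 9224 Table 2, B1) = 0.523
  D(9) = 40.81 × 9^0.523 = 40.81 × 3.156 = 128.8 μm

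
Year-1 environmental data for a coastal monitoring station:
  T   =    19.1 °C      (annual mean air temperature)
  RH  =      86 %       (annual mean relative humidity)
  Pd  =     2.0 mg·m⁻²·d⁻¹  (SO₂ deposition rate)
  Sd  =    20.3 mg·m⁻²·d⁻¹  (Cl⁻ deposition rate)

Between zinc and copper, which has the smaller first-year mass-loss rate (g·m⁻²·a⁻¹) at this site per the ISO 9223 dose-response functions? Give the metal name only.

zinc

zinc: temperature factor f = -0.071·(9.1) = -0.6461
  Pd branch = 0.0129·Pd^0.44·e^(0.046·RH+f) = 0.4792 μm/a
  Cl⁻ term: 0.0175·20.3^0.57·exp(0.008·86+0.085·19.1) = 0.9822
  r_corr = 0.4792 + 0.9822 = 1.461 μm/a
  mass loss = 1.461 μm/a × 7.14 g/cm³ = 10.43 g·m⁻²·a⁻¹
copper: f(T) = -0.080·(T−10) [T>10 °C] = -0.7280
  Pd branch = 0.0053·Pd^0.26·e^(0.059·RH+f) = 0.4898 μm/a
  Sd branch = 0.01025·Sd^0.27·e^(0.036·RH+0.049·T) = 1.303 μm/a
  r_corr = 0.4898 + 1.303 = 1.792 μm/a
  mass loss = 1.792 μm/a × 8.96 g/cm³ = 16.06 g·m⁻²·a⁻¹
Ordering by g·m⁻²·a⁻¹: copper (16.1) > zinc (10.4)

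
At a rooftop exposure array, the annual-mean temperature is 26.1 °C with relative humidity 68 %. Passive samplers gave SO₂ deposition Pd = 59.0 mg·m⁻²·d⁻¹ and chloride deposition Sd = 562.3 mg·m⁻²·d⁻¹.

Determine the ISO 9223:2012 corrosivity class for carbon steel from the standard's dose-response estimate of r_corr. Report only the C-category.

carbon steel: T>10 °C ⇒ hinge -0.054·(26.1−10) = -0.8694
  SO₂ term: 1.77·59.0^0.52·exp(0.02·68-0.8694) = 24.09
  Cl⁻ term: 0.102·562.3^0.62·exp(0.033·68+0.04·26.1) = 138.5
  sum: 24.09 + 138.5 → r_corr = 162.6 μm/a
Category bounds: 80…200 μm/a bracket r_corr ⇒ C5

C5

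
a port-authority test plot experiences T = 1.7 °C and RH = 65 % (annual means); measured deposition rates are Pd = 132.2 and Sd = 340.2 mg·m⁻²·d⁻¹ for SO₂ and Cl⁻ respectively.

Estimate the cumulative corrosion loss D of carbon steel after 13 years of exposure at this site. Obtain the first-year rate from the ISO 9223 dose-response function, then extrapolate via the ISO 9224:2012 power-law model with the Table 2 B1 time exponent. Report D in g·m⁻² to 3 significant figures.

carbon steel: temperature factor f = +0.150·(-8.3) = -1.2450
  SO₂ term: 1.77·132.2^0.52·exp(0.02·65-1.2450) = 23.71
  Cl⁻ term: 0.102·340.2^0.62·exp(0.033·65+0.04·1.7) = 34.62
  sum: 23.71 + 34.62 → r_corr = 58.33 μm/a
ISO 9224: D(t) = r_corr · t^b with b = 0.523 (carbon steel, B1)
  D(13) = 58.33 × 13^0.523 = 58.33 × 3.825 = 223.1 μm
  Mass loss = 223.1 μm × 7.85 g/cm³ = 1751 g·m⁻²

D(13) = 1.75e+03 g·m⁻²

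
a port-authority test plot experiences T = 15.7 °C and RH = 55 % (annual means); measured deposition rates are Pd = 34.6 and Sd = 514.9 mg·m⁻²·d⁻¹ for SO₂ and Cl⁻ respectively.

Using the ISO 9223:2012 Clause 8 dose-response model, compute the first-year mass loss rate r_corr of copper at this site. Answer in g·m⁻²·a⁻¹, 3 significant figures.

r_corr = 9.69 g·m⁻²·a⁻¹

copper: f(T) = -0.080·(T−10) [T>10 °C] = -0.4560
  Pd branch = 0.0053·Pd^0.26·e^(0.059·RH+f) = 0.2166 μm/a
  Sd branch = 0.01025·Sd^0.27·e^(0.036·RH+0.049·T) = 0.8648 μm/a
  r_corr = 0.2166 + 0.8648 = 1.081 μm/a
Convert to mass loss: 1.081 μm/a × 8.96 g/cm³ = 9.689 g·m⁻²·a⁻¹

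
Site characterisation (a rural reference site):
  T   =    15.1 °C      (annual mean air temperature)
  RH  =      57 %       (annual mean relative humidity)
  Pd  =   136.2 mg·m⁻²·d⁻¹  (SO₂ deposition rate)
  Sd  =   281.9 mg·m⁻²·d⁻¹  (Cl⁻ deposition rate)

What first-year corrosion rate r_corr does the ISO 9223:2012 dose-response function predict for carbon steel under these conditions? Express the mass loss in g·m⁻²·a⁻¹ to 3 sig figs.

carbon steel: temperature factor f = -0.054·(5.1) = -0.2754
  sulphur-dioxide contribution → 54.1 μm/a
  chloride contribution → 40.45 μm/a
  ⇒ r_corr(carbon steel) = 94.55 μm/a
Convert to mass loss: 94.55 μm/a × 7.85 g/cm³ = 742.2 g·m⁻²·a⁻¹

r_corr = 742 g·m⁻²·a⁻¹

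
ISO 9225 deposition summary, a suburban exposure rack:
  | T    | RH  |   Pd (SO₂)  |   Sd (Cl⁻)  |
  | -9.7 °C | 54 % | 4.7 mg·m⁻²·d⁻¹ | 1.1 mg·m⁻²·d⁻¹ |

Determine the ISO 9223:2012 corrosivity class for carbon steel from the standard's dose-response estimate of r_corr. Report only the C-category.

C1

carbon steel: T≤10 °C ⇒ hinge +0.150·(-9.7−10) = -2.9550
  sulphur-dioxide contribution → 0.607 μm/a
  chloride contribution → 0.4362 μm/a
  total first-year rate 1.043 μm/a
Category bounds: 0…1.3 μm/a bracket r_corr ⇒ C1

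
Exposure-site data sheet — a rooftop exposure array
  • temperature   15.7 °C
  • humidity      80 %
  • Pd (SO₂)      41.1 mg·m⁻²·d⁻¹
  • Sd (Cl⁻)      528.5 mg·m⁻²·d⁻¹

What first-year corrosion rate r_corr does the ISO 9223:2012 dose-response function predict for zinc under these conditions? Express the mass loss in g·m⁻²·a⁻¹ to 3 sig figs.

zinc: f(T) = -0.071·(T−10) [T>10 °C] = -0.4047
  sulphur-dioxide contribution → 1.75 μm/a
  chloride contribution → 4.495 μm/a
  total first-year rate 6.245 μm/a
Convert to mass loss: 6.245 μm/a × 7.14 g/cm³ = 44.59 g·m⁻²·a⁻¹

r_corr = 44.6 g·m⁻²·a⁻¹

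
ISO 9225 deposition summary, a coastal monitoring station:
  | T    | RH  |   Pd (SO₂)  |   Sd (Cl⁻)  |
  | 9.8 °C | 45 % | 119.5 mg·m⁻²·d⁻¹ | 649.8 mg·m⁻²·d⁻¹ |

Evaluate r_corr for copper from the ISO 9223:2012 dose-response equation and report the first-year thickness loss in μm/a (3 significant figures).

copper: temperature factor f = +0.126·(-0.2) = -0.0252
  sulphur-dioxide contribution → 0.255 μm/a
  chloride contribution → 0.4811 μm/a
  total first-year rate 0.7361 μm/a

r_corr = 0.736 μm/a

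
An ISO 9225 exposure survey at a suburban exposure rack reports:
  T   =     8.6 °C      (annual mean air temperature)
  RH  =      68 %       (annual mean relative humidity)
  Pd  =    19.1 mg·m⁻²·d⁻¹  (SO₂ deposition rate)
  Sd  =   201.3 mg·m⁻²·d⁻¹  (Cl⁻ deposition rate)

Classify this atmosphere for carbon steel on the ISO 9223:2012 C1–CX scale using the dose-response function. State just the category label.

C4

carbon steel: f(T) = +0.150·(T−10) [T≤10 °C] = -0.2100
  sulphur-dioxide contribution → 25.91 μm/a
  chloride contribution → 36.39 μm/a
  ⇒ r_corr(carbon steel) = 62.3 μm/a
62.3 μm/a falls in (50, 80] for carbon steel → category C4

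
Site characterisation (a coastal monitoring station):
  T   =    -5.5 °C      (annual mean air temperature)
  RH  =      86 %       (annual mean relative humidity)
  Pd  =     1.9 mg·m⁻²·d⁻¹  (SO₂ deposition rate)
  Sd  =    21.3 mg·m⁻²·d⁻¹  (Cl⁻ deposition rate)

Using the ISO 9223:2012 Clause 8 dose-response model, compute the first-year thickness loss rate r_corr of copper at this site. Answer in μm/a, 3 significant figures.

copper: temperature factor f = +0.126·(-15.5) = -1.9530
  sulphur-dioxide contribution → 0.142 μm/a
  chloride contribution → 0.3953 μm/a
  ⇒ r_corr(copper) = 0.5373 μm/a

r_corr = 0.537 μm/a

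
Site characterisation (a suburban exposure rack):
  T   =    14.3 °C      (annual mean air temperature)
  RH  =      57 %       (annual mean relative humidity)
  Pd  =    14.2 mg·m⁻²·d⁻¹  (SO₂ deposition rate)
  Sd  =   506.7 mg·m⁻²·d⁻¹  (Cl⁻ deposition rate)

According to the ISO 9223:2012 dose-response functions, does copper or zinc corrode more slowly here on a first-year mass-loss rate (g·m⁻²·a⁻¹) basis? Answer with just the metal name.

copper: T>10 °C ⇒ hinge -0.080·(14.3−10) = -0.3440
  SO₂ term: 0.0053·14.2^0.26·exp(0.059·57-0.3440) = 0.2163
  Cl⁻ term: 0.01025·506.7^0.27·exp(0.036·57+0.049·14.3) = 0.864
  sum: 0.2163 + 0.864 → r_corr = 1.08 μm/a
  mass loss = 1.08 μm/a × 8.96 g/cm³ = 9.679 g·m⁻²·a⁻¹
zinc: T>10 °C ⇒ hinge -0.071·(14.3−10) = -0.3053
  SO₂ term: 0.0129·14.2^0.44·exp(0.046·57-0.3053) = 0.4205
  Sd branch = 0.0175·Sd^0.57·e^(0.008·RH+0.085·T) = 3.241 μm/a
  sum: 0.4205 + 3.241 → r_corr = 3.661 μm/a
  mass loss = 3.661 μm/a × 7.14 g/cm³ = 26.14 g·m⁻²·a⁻¹
Ordering by g·m⁻²·a⁻¹: zinc (26.1) > copper (9.68)

copper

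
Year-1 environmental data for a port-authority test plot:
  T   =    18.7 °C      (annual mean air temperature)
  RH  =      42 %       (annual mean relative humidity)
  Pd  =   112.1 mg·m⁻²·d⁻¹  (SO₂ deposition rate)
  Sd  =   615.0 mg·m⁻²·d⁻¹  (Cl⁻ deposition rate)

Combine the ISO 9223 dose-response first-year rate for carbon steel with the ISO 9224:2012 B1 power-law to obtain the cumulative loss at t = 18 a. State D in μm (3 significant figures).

carbon steel: f(T) = -0.054·(T−10) [T>10 °C] = -0.4698
  SO₂ term: 1.77·112.1^0.52·exp(0.02·42-0.4698) = 29.82
  Cl⁻ term: 0.102·615.0^0.62·exp(0.033·42+0.04·18.7) = 46.18
  r_corr = 29.82 + 46.18 = 76.01 μm/a
ISO 9224: D(t) = r_corr · t^b with b = 0.523 (carbon steel, B1)
  D(18) = 76.01 × 18^0.523 = 76.01 × 4.534 = 344.6 μm

D(18) = 345 μm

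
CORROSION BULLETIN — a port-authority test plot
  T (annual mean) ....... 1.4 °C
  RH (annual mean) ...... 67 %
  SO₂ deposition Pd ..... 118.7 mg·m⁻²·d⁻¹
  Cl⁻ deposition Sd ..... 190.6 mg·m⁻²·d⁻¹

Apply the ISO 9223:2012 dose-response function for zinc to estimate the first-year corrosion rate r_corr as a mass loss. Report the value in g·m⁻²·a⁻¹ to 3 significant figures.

zinc: f(T) = +0.038·(T−10) [T≤10 °C] = -0.3268
  sulphur-dioxide contribution → 1.659 μm/a
  chloride contribution → 0.6717 μm/a
  total first-year rate 2.331 μm/a
Convert to mass loss: 2.331 μm/a × 7.14 g/cm³ = 16.64 g·m⁻²·a⁻¹

r_corr = 16.6 g·m⁻²·a⁻¹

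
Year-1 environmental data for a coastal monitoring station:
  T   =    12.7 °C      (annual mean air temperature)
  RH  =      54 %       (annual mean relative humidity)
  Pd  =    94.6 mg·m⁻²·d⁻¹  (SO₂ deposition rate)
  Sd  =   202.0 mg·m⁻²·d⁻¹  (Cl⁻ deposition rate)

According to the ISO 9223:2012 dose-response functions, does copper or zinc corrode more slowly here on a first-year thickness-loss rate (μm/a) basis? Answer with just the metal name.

copper

copper: T>10 °C ⇒ hinge -0.080·(12.7−10) = -0.2160
  Pd branch = 0.0053·Pd^0.26·e^(0.059·RH+f) = 0.3372 μm/a
  Sd branch = 0.01025·Sd^0.27·e^(0.036·RH+0.049·T) = 0.5594 μm/a
  r_corr = 0.3372 + 0.5594 = 0.8965 μm/a
zinc: f(T) = -0.071·(T−10) [T>10 °C] = -0.1917
  SO₂ term: 0.0129·94.6^0.44·exp(0.046·54-0.1917) = 0.9452
  Sd branch = 0.0175·Sd^0.57·e^(0.008·RH+0.085·T) = 1.635 μm/a
  r_corr = 0.9452 + 1.635 = 2.58 μm/a
Ordering by μm/a: zinc (2.58) > copper (0.897)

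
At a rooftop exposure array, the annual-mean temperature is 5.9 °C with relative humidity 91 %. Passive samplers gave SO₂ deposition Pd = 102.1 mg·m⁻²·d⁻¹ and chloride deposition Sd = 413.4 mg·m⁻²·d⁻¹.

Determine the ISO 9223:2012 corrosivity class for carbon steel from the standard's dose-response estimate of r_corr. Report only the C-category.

C5

carbon steel: temperature factor f = +0.150·(-4.1) = -0.6150
  SO₂ term: 1.77·102.1^0.52·exp(0.02·91-0.6150) = 65.46
  Sd branch = 0.102·Sd^0.62·e^(0.033·RH+0.04·T) = 109 μm/a
  r_corr = 65.46 + 109 = 174.5 μm/a
ISO 9223 Table 2 (carbon steel): 80 < 174 ≤ 200 μm/a ⇒ C5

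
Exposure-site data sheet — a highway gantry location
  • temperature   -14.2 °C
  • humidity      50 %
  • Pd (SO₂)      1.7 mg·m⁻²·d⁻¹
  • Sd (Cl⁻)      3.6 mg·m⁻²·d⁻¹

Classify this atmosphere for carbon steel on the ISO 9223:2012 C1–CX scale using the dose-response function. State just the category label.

carbon steel: T≤10 °C ⇒ hinge +0.150·(-14.2−10) = -3.6300
  sulphur-dioxide contribution → 0.1681 μm/a
  chloride contribution → 0.6659 μm/a
  ⇒ r_corr(carbon steel) = 0.834 μm/a
0.834 μm/a falls in (0, 1.3] for carbon steel → category C1

C1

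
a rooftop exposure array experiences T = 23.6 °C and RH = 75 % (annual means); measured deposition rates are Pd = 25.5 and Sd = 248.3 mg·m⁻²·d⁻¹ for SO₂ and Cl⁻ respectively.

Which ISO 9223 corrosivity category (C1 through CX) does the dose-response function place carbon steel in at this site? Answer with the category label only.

carbon steel: T>10 °C ⇒ hinge -0.054·(23.6−10) = -0.7344
  Pd branch = 1.77·Pd^0.52·e^(0.02·RH+f) = 20.51 μm/a
  Sd branch = 0.102·Sd^0.62·e^(0.033·RH+0.04·T) = 95.13 μm/a
  r_corr = 20.51 + 95.13 = 115.6 μm/a
Category bounds: 80…200 μm/a bracket r_corr ⇒ C5

C5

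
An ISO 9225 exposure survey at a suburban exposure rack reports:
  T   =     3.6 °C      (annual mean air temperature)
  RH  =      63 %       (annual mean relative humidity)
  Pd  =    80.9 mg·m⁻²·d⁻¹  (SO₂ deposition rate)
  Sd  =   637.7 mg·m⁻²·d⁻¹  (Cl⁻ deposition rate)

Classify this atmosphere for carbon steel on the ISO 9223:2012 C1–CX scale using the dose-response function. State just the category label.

carbon steel: T≤10 °C ⇒ hinge +0.150·(3.6−10) = -0.9600
  SO₂ term: 1.77·80.9^0.52·exp(0.02·63-0.9600) = 23.46
  Sd branch = 0.102·Sd^0.62·e^(0.033·RH+0.04·T) = 51.63 μm/a
  sum: 23.46 + 51.63 → r_corr = 75.09 μm/a
75.1 μm/a falls in (50, 80] for carbon steel → category C4

C4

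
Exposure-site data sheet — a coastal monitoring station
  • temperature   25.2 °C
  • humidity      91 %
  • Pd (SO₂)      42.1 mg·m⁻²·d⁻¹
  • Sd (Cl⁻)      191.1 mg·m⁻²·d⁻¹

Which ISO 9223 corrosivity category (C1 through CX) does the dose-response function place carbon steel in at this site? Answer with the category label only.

C5

carbon steel: T>10 °C ⇒ hinge -0.054·(25.2−10) = -0.8208
  SO₂ term: 1.77·42.1^0.52·exp(0.02·91-0.8208) = 33.62
  Sd branch = 0.102·Sd^0.62·e^(0.033·RH+0.04·T) = 146.2 μm/a
  sum: 33.62 + 146.2 → r_corr = 179.8 μm/a
180 μm/a falls in (80, 200] for carbon steel → category C5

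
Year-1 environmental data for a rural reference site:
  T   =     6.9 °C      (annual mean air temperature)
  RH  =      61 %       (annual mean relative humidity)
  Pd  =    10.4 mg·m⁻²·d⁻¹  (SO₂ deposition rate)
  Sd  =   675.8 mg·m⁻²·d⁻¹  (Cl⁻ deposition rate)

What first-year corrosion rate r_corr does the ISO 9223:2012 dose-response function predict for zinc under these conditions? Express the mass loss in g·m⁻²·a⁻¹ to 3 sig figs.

zinc: temperature factor f = +0.038·(-3.1) = -0.1178
  Pd branch = 0.0129·Pd^0.44·e^(0.046·RH+f) = 0.5316 μm/a
  Sd branch = 0.0175·Sd^0.57·e^(0.008·RH+0.085·T) = 2.102 μm/a
  sum: 0.5316 + 2.102 → r_corr = 2.634 μm/a
Convert to mass loss: 2.634 μm/a × 7.14 g/cm³ = 18.81 g·m⁻²·a⁻¹

r_corr = 18.8 g·m⁻²·a⁻¹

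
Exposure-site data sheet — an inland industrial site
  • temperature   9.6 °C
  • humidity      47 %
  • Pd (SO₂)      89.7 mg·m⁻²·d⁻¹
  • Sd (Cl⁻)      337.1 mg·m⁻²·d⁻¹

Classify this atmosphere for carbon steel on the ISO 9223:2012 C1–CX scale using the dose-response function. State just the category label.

C4

carbon steel: T≤10 °C ⇒ hinge +0.150·(9.6−10) = -0.0600
  SO₂ term: 1.77·89.7^0.52·exp(0.02·47-0.0600) = 44.22
  Sd branch = 0.102·Sd^0.62·e^(0.033·RH+0.04·T) = 26.07 μm/a
  sum: 44.22 + 26.07 → r_corr = 70.29 μm/a
70.3 μm/a falls in (50, 80] for carbon steel → category C4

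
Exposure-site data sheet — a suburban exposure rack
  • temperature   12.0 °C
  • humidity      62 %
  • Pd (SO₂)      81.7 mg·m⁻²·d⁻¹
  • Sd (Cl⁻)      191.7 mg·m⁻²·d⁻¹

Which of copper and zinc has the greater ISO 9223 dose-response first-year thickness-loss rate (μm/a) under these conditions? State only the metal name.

zinc

copper: temperature factor f = -0.080·(2.0) = -0.1600
  SO₂ term: 0.0053·81.7^0.26·exp(0.059·62-0.1600) = 0.5503
  Sd branch = 0.01025·Sd^0.27·e^(0.036·RH+0.049·T) = 0.7108 μm/a
  sum: 0.5503 + 0.7108 → r_corr = 1.261 μm/a
zinc: temperature factor f = -0.071·(2.0) = -0.1420
  SO₂ term: 0.0129·81.7^0.44·exp(0.046·62-0.1420) = 1.346
  Cl⁻ term: 0.0175·191.7^0.57·exp(0.008·62+0.085·12.0) = 1.594
  r_corr = 1.346 + 1.594 = 2.94 μm/a
Ordering by μm/a: zinc (2.94) > copper (1.26)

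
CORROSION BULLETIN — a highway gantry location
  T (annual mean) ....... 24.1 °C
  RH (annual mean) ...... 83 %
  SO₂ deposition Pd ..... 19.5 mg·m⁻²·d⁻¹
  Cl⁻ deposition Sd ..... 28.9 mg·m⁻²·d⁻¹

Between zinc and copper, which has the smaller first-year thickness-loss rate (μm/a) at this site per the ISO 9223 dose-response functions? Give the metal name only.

zinc: T>10 °C ⇒ hinge -0.071·(24.1−10) = -1.0011
  sulphur-dioxide contribution → 0.7972 μm/a
  chloride contribution → 1.794 μm/a
  total first-year rate 2.591 μm/a
copper: f(T) = -0.080·(T−10) [T>10 °C] = -1.1280
  sulphur-dioxide contribution → 0.4972 μm/a
  chloride contribution → 1.643 μm/a
  ⇒ r_corr(copper) = 2.14 μm/a
Ordering by μm/a: zinc (2.59) > copper (2.14)

copper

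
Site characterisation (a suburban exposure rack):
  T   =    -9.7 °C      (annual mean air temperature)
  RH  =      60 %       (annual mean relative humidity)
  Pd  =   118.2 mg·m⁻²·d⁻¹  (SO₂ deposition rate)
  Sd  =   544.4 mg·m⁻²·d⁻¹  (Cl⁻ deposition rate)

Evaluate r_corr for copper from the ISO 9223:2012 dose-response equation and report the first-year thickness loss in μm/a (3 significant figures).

copper: T≤10 °C ⇒ hinge +0.126·(-9.7−10) = -2.4822
  SO₂ term: 0.0053·118.2^0.26·exp(0.059·60-2.4822) = 0.05279
  Sd branch = 0.01025·Sd^0.27·e^(0.036·RH+0.049·T) = 0.3027 μm/a
  sum: 0.05279 + 0.3027 → r_corr = 0.3555 μm/a

r_corr = 0.356 μm/a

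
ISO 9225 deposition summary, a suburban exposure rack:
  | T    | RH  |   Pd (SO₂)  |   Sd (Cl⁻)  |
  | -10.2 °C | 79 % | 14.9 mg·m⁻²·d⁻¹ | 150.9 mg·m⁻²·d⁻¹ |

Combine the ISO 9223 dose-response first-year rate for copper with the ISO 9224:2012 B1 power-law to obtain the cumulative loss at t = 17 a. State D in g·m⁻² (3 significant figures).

copper: temperature factor f = +0.126·(-20.2) = -2.5452
  Pd branch = 0.0053·Pd^0.26·e^(0.059·RH+f) = 0.08875 μm/a
  Cl⁻ term: 0.01025·150.9^0.27·exp(0.036·79+0.049·-10.2) = 0.414
  r_corr = 0.08875 + 0.414 = 0.5028 μm/a
Long-term exponent b (ISO 9224 Table 2, B1) = 0.667
  D(17) = 0.5028 × 17^0.667 = 0.5028 × 6.618 = 3.327 μm
  Mass loss = 3.327 μm × 8.96 g/cm³ = 29.81 g·m⁻²

D(17) = 29.8 g·m⁻²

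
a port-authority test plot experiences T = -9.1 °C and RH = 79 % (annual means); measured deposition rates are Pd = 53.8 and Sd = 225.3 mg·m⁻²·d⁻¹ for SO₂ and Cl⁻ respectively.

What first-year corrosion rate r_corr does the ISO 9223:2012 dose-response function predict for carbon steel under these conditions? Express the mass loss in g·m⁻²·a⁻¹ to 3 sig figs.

r_corr = 247 g·m⁻²·a⁻¹

carbon steel: temperature factor f = +0.150·(-19.1) = -2.8650
  SO₂ term: 1.77·53.8^0.52·exp(0.02·79-2.8650) = 3.89
  Sd branch = 0.102·Sd^0.62·e^(0.033·RH+0.04·T) = 27.63 μm/a
  r_corr = 3.89 + 27.63 = 31.52 μm/a
Convert to mass loss: 31.52 μm/a × 7.85 g/cm³ = 247.5 g·m⁻²·a⁻¹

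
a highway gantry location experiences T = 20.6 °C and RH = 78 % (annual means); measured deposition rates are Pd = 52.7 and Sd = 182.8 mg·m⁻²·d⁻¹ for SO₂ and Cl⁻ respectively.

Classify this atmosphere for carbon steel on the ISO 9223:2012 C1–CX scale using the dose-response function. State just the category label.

C5

carbon steel: temperature factor f = -0.054·(10.6) = -0.5724
  sulphur-dioxide contribution → 37.34 μm/a
  chloride contribution → 77.05 μm/a
  ⇒ r_corr(carbon steel) = 114.4 μm/a
Category bounds: 80…200 μm/a bracket r_corr ⇒ C5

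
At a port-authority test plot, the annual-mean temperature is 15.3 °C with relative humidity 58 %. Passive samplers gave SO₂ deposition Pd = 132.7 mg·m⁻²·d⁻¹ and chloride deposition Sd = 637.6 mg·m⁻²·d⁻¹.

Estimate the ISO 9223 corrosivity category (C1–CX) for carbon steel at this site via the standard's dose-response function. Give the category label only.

carbon steel: temperature factor f = -0.054·(5.3) = -0.2862
  sulphur-dioxide contribution → 53.87 μm/a
  chloride contribution → 69.9 μm/a
  ⇒ r_corr(carbon steel) = 123.8 μm/a
ISO 9223 Table 2 (carbon steel): 80 < 124 ≤ 200 μm/a ⇒ C5

C5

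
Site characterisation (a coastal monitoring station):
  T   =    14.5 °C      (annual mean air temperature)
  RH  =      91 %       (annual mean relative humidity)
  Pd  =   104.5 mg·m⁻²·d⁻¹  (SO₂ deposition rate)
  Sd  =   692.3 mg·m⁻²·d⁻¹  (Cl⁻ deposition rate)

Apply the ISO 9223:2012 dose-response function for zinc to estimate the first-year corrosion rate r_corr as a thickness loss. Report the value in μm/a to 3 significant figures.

r_corr = 9.94 μm/a

zinc: temperature factor f = -0.071·(4.5) = -0.3195
  sulphur-dioxide contribution → 4.767 μm/a
  chloride contribution → 5.169 μm/a
  total first-year rate 9.936 μm/a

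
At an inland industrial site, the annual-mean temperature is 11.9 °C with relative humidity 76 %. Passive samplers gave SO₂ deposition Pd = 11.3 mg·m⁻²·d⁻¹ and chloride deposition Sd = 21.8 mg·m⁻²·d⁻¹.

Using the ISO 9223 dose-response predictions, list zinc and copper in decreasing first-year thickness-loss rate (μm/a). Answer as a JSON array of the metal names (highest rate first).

zinc: f(T) = -0.071·(T−10) [T>10 °C] = -0.1349
  Pd branch = 0.0129·Pd^0.44·e^(0.046·RH+f) = 1.081 μm/a
  Cl⁻ term: 0.0175·21.8^0.57·exp(0.008·76+0.085·11.9) = 0.512
  sum: 1.081 + 0.512 → r_corr = 1.593 μm/a
copper: f(T) = -0.080·(T−10) [T>10 °C] = -0.1520
  SO₂ term: 0.0053·11.3^0.26·exp(0.059·76-0.1520) = 0.7576
  Cl⁻ term: 0.01025·21.8^0.27·exp(0.036·76+0.049·11.9) = 0.651
  sum: 0.7576 + 0.651 → r_corr = 1.409 μm/a
Ordering by μm/a: zinc (1.59) > copper (1.41)

["zinc", "copper"]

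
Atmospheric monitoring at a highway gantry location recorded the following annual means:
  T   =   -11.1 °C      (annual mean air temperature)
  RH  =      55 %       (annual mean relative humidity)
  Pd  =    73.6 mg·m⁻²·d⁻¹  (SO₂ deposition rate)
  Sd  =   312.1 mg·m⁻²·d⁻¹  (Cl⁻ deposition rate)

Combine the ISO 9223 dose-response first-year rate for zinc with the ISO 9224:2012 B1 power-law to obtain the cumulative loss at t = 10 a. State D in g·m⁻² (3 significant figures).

D(10) = 35.3 g·m⁻²

zinc: temperature factor f = +0.038·(-21.1) = -0.8018
  Pd branch = 0.0129·Pd^0.44·e^(0.046·RH+f) = 0.4815 μm/a
  Sd branch = 0.0175·Sd^0.57·e^(0.008·RH+0.085·T) = 0.2793 μm/a
  sum: 0.4815 + 0.2793 → r_corr = 0.7608 μm/a
Long-term exponent b (ISO 9224 Table 2, B1) = 0.813
  D(10) = 0.7608 × 10^0.813 = 0.7608 × 6.501 = 4.946 μm
  Mass loss = 4.946 μm × 7.14 g/cm³ = 35.32 g·m⁻²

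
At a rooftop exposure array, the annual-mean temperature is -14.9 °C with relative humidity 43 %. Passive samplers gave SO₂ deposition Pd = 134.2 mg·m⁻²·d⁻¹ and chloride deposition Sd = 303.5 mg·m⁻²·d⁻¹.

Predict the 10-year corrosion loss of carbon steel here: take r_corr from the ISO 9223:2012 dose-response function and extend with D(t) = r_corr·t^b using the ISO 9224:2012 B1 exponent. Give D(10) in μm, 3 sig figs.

D(10) = 31.0 μm

carbon steel: temperature factor f = +0.150·(-24.9) = -3.7350
  sulphur-dioxide contribution → 1.276 μm/a
  chloride contribution → 8.035 μm/a
  ⇒ r_corr(carbon steel) = 9.31 μm/a
Power-law: D(10) = r_corr · 10^0.523
  D(10) = 9.31 × 10^0.523 = 9.31 × 3.334 = 31.04 μm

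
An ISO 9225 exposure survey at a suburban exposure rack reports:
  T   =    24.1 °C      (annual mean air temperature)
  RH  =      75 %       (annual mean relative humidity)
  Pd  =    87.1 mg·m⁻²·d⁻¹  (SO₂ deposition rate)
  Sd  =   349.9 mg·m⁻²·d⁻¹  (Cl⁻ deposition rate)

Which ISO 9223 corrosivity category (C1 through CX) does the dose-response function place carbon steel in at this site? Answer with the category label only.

carbon steel: f(T) = -0.054·(T−10) [T>10 °C] = -0.7614
  SO₂ term: 1.77·87.1^0.52·exp(0.02·75-0.7614) = 37.81
  Sd branch = 0.102·Sd^0.62·e^(0.033·RH+0.04·T) = 120.1 μm/a
  sum: 37.81 + 120.1 → r_corr = 157.9 μm/a
ISO 9223 Table 2 (carbon steel): 80 < 158 ≤ 200 μm/a ⇒ C5

C5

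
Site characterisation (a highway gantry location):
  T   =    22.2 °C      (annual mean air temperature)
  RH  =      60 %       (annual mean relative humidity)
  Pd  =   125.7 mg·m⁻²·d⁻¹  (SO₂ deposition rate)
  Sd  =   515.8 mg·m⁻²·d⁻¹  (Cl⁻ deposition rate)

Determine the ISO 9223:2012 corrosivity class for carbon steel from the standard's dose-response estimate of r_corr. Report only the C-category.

C5

carbon steel: T>10 °C ⇒ hinge -0.054·(22.2−10) = -0.6588
  sulphur-dioxide contribution → 37.56 μm/a
  chloride contribution → 86.28 μm/a
  total first-year rate 123.8 μm/a
124 μm/a falls in (80, 200] for carbon steel → category C5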